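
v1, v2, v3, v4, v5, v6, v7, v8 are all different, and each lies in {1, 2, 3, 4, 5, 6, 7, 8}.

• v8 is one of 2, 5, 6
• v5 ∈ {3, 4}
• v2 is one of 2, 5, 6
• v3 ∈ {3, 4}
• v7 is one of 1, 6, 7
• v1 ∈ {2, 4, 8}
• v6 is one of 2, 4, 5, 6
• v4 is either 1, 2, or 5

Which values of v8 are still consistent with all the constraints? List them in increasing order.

2, 5, 6

The 8 variables together cover exactly {1, 2, 3, 4, 5, 6, 7, 8} — 8 values for 8 variables — and 7 appears only in v7's list, so v7 = 7.
Among the 7 still-open variables, 1 fits only v4 (and all 7 values in {1, 2, 3, 4, 5, 6, 8} must be used), so v4 = 1.
The 6 still-open variables draw from only 6 values {2, 3, 4, 5, 6, 8}, so each is used; only v1 can be 8, hence v1 = 8.
v3 and v5 share exactly the 2 values {3, 4}; by pigeonhole those values go to them, so strike 3, 4 from v6.
No further eliminations apply; v8 can still be any of 2, 5, 6.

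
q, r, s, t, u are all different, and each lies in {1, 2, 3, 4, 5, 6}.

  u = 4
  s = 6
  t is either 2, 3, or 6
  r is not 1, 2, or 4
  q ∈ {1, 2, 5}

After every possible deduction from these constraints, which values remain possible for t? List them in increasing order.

s must be 6 (only option left). Remove 6 from r, t.
u has just one choice, so u = 4.
No further eliminations apply; t can still be any of 2, 3.

2, 3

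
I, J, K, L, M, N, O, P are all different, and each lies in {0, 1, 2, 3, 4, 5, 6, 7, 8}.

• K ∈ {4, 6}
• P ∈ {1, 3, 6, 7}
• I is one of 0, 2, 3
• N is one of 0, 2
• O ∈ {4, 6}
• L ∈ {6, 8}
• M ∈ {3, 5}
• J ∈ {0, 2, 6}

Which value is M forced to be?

K and O between them cover only {4, 6} — a naked pair. Remove those values from J, L, P.
L must be 8 (only option left).
J and N share exactly the 2 values {0, 2}; by pigeonhole those values go to them, so strike 0, 2 from I.
I must be 3 (only option left). Remove 3 from M, P.
So M = 5.

5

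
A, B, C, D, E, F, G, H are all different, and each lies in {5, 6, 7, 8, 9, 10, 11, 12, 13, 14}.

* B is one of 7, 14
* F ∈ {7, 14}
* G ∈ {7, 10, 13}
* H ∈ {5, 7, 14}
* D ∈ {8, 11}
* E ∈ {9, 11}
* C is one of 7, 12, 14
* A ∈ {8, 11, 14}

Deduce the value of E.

9

The 2 variables B and F are confined to {7, 14}, which locks those values in; drop them from A, C, G, H.
That leaves C = 12.
H has just one choice, so H = 5.
A and D share exactly the 2 values {8, 11}; by pigeonhole those values go to them, so strike 8, 11 from E.
So E = 9.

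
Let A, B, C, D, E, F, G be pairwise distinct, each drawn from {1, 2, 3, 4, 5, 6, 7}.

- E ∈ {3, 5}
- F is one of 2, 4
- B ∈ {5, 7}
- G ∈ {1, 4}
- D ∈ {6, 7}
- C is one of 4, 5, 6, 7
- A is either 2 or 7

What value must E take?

3

Among the 7 variables, 1 fits only G (and all 7 values in {1, 2, 3, 4, 5, 6, 7} must be used), so G = 1.
Among the 6 still-open variables, 3 fits only E (and all 6 values in {2, 3, 4, 5, 6, 7} must be used), so E = 3.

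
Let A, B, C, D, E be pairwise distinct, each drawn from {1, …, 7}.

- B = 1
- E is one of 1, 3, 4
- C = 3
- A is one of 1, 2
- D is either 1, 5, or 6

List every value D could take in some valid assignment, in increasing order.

5, 6

B's domain is down to {1}, so B = 1. So A, D, E can't be 1.
C has just one choice, so C = 3. Remove 3 from E.
E has just one choice, so E = 4.
A has just one choice, so A = 2.
No further eliminations apply; D can still be any of 5, 6.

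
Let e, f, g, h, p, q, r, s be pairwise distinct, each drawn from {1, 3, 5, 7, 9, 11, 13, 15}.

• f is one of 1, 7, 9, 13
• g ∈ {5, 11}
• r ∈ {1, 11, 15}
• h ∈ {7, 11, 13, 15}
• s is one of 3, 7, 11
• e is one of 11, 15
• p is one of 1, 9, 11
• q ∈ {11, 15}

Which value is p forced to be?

9

Among the 8 variables, 3 fits only s (and all 8 values in {1, 3, 5, 7, 9, 11, 13, 15} must be used), so s = 3.
The 7 still-open variables together cover exactly {1, 5, 7, 9, 11, 13, 15} — 7 values for 7 variables — and 5 appears only in g's list, so g = 5.
e and q between them cover only {11, 15} — a naked pair. Remove those values from h, p, r.
r has just one choice, so r = 1. So f, p can't be 1.
So p = 9.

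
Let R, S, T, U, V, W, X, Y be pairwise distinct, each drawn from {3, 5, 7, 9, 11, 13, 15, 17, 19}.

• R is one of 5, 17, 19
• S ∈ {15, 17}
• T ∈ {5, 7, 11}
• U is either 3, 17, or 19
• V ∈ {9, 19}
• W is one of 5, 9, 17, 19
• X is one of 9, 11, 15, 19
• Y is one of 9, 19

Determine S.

15

The 8 variables together cover exactly {3, 5, 7, 9, 11, 15, 17, 19} — 8 values for 8 variables — and 3 appears only in U's list, so U = 3.
Among the 7 still-open variables, 7 fits only T (and all 7 values in {5, 7, 9, 11, 15, 17, 19} must be used), so T = 7.
Among the 6 still-open variables, 11 fits only X (and all 6 values in {5, 9, 11, 15, 17, 19} must be used), so X = 11.
Among the 5 still-open variables, 15 fits only S (and all 5 values in {5, 9, 15, 17, 19} must be used), so S = 15.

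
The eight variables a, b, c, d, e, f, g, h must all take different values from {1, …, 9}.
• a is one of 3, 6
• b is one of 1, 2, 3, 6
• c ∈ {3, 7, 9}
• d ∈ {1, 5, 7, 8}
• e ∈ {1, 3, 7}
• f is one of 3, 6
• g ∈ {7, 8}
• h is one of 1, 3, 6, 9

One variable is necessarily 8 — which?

Among the 8 variables, 2 fits only b (and all 8 values in {1, 2, 3, 5, 6, 7, 8, 9} must be used), so b = 2.
Among the 7 still-open variables, 5 fits only d (and all 7 values in {1, 3, 5, 6, 7, 8, 9} must be used), so d = 5.
The 6 still-open variables draw from only 6 values {1, 3, 6, 7, 8, 9}, so each is used; only g can be 8, hence g = 8.

g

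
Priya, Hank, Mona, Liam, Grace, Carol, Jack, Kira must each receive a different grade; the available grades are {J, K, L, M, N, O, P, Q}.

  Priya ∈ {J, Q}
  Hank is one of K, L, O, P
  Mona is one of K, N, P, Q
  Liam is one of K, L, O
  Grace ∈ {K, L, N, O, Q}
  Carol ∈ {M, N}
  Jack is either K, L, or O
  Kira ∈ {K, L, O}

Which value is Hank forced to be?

Among the 8 variables, J fits only Priya (and all 8 values in {J, K, L, M, N, O, P, Q} must be used), so Priya = J.
The 7 still-open variables together cover exactly {K, L, M, N, O, P, Q} — 7 values for 7 variables — and M appears only in Carol's list, so Carol = M.
Liam, Jack, Kira between them cover only {K, L, O} — a naked triple. Remove those values from Hank, Mona, Grace.
So Hank = P.

P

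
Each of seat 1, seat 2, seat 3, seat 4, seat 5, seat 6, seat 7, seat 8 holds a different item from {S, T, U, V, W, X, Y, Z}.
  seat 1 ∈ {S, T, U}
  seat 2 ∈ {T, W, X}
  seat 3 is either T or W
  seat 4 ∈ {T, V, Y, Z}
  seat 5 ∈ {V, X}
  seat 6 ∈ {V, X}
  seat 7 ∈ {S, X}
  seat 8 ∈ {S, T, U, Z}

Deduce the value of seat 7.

The 8 variables together cover exactly {S, T, U, V, W, X, Y, Z} — 8 values for 8 variables — and Y appears only in seat 4's list, so seat 4 = Y.
The 7 still-open variables together cover exactly {S, T, U, V, W, X, Z} — 7 values for 7 variables — and Z appears only in seat 8's list, so seat 8 = Z.
Among the 6 still-open variables, U fits only seat 1 (and all 6 values in {S, T, U, V, W, X} must be used), so seat 1 = U.
The 5 still-open variables draw from only 5 values {S, T, V, W, X}, so each is used; only seat 7 can be S, hence seat 7 = S.

S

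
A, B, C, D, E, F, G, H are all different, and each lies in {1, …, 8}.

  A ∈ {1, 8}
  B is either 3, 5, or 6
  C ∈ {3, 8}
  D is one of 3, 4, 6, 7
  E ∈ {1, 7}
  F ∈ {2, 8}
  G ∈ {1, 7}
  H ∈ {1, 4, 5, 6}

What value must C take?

The 8 variables draw from only 8 values {1, 2, 3, 4, 5, 6, 7, 8}, so each is used; only F can be 2, hence F = 2.
E and G share exactly the 2 values {1, 7}; by pigeonhole those values go to them, so strike 1, 7 from A, D, H.
A's domain is down to {8}, so A = 8. So C can't be 8.
So C = 3.

3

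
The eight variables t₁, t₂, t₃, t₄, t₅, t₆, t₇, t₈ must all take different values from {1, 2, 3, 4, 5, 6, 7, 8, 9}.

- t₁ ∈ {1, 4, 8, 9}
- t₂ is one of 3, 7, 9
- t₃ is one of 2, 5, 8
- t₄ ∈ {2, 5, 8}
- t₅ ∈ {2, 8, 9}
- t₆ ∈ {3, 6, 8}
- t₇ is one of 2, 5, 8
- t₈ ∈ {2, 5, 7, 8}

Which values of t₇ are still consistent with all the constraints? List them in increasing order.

The 3 variables t₃, t₄, t₇ are confined to {2, 5, 8}, which locks those values in; drop them from t₁, t₅, t₆, t₈.
t₅ must be 9 (only option left). Eliminate 9 elsewhere: t₁, t₂.
t₈'s domain is down to {7}, so t₈ = 7. Eliminate 7 elsewhere: t₂.
That leaves t₂ = 3. Strike 3 from t₆.
t₆ has just one choice, so t₆ = 6.
No further eliminations apply; t₇ can still be any of 2, 5, 8.

2, 5, 8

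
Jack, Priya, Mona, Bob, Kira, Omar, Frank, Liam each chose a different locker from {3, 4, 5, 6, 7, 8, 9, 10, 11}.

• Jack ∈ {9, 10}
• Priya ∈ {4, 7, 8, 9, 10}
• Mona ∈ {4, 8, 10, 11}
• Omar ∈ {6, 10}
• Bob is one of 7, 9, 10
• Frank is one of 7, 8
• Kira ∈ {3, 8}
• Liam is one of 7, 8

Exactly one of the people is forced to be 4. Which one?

Among the 8 variables, 3 fits only Kira (and all 8 values in {3, 4, 6, 7, 8, 9, 10, 11} must be used), so Kira = 3.
Among the 7 still-open variables, 6 fits only Omar (and all 7 values in {4, 6, 7, 8, 9, 10, 11} must be used), so Omar = 6.
The 6 still-open variables together cover exactly {4, 7, 8, 9, 10, 11} — 6 values for 6 variables — and 11 appears only in Mona's list, so Mona = 11.
Among the 5 still-open variables, 4 fits only Priya (and all 5 values in {4, 7, 8, 9, 10} must be used), so Priya = 4.

Priya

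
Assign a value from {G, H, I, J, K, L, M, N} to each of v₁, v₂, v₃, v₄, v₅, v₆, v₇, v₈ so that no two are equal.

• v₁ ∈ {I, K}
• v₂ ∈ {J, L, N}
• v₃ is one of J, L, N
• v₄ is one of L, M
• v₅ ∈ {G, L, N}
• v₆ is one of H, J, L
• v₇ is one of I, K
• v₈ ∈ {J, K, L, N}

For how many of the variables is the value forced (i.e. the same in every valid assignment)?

3

Among the 8 variables, G fits only v₅ (and all 8 values in {G, H, I, J, K, L, M, N} must be used), so v₅ = G.
Among the 7 still-open variables, H fits only v₆ (and all 7 values in {H, I, J, K, L, M, N} must be used), so v₆ = H.
The 6 still-open variables draw from only 6 values {I, J, K, L, M, N}, so each is used; only v₄ can be M, hence v₄ = M.
v₁ and v₇ between them cover only {I, K} — a naked pair. Remove those values from v₈.
Determined: v₄=M, v₅=G, v₆=H. The other variables each still have more than one consistent value. That makes 3.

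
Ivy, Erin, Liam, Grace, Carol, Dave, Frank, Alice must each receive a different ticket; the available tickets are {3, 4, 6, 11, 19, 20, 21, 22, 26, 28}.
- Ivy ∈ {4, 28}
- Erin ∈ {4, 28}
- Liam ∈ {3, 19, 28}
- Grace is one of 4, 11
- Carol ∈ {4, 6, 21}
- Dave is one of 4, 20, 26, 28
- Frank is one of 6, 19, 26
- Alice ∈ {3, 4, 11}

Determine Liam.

19

Ivy and Erin between them cover only {4, 28} — a naked pair. Remove those values from Liam, Grace, Carol, Dave, Alice.
That leaves Grace = 11. Eliminate 11 elsewhere: Alice.
That leaves Alice = 3. Strike 3 from Liam.
So Liam = 19.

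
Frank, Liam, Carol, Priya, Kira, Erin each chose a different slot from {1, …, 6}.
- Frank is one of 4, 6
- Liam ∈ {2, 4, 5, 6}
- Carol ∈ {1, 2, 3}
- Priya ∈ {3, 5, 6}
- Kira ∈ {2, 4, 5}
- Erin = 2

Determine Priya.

3

Erin's domain is down to {2}, so Erin = 2. So Liam, Carol, Kira can't be 2.
Among the 5 still-open variables, 1 fits only Carol (and all 5 values in {1, 3, 4, 5, 6} must be used), so Carol = 1.
Among the 4 still-open variables, 3 fits only Priya (and all 4 values in {3, 4, 5, 6} must be used), so Priya = 3.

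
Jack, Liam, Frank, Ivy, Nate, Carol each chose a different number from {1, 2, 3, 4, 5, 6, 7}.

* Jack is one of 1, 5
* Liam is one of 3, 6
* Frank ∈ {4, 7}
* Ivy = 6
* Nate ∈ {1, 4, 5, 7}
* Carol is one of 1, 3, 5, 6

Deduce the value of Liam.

Ivy must be 6 (only option left). So Liam, Carol can't be 6.
So Liam = 3.

3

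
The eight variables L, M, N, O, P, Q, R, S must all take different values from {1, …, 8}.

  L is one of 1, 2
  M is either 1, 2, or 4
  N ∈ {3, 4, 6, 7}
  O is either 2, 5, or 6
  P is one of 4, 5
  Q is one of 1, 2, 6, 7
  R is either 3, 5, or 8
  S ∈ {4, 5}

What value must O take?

6

The 8 variables together cover exactly {1, 2, 3, 4, 5, 6, 7, 8} — 8 values for 8 variables — and 8 appears only in R's list, so R = 8.
The 7 still-open variables together cover exactly {1, 2, 3, 4, 5, 6, 7} — 7 values for 7 variables — and 3 appears only in N's list, so N = 3.
Among the 6 still-open variables, 7 fits only Q (and all 6 values in {1, 2, 4, 5, 6, 7} must be used), so Q = 7.
The 5 still-open variables together cover exactly {1, 2, 4, 5, 6} — 5 values for 5 variables — and 6 appears only in O's list, so O = 6.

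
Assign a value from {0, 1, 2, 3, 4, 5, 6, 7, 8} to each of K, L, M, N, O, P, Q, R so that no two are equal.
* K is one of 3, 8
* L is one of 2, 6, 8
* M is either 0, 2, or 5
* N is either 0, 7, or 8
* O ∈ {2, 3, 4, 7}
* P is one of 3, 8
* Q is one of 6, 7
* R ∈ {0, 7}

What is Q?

6

Among the 8 variables, 4 fits only O (and all 8 values in {0, 2, 3, 4, 5, 6, 7, 8} must be used), so O = 4.
The 7 still-open variables draw from only 7 values {0, 2, 3, 5, 6, 7, 8}, so each is used; only M can be 5, hence M = 5.
The 6 still-open variables draw from only 6 values {0, 2, 3, 6, 7, 8}, so each is used; only L can be 2, hence L = 2.
The 5 still-open variables together cover exactly {0, 3, 6, 7, 8} — 5 values for 5 variables — and 6 appears only in Q's list, so Q = 6.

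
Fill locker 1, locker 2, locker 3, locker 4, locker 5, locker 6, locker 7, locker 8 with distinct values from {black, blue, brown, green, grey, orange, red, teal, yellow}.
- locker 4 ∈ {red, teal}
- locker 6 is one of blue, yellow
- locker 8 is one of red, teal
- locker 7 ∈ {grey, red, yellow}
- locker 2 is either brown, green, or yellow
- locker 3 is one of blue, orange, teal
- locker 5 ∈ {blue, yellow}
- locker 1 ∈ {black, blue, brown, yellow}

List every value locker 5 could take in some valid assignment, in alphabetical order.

blue, yellow

The 2 variables locker 4 and locker 8 are confined to {red, teal}, which locks those values in; drop them from locker 3, locker 7.
locker 5 and locker 6 share exactly the 2 values {blue, yellow}; by pigeonhole those values go to them, so strike blue, yellow from locker 1, locker 2, locker 3, locker 7.
locker 3 must be orange (only option left).
locker 7 must be grey (only option left).
No further eliminations apply; locker 5 can still be any of blue, yellow.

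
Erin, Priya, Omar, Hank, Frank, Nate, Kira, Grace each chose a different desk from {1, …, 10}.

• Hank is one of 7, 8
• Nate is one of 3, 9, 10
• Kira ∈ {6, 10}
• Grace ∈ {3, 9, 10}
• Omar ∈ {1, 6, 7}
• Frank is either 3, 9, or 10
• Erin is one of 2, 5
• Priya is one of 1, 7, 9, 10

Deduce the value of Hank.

Frank, Nate, Grace share exactly the 3 values {3, 9, 10}; by pigeonhole those values go to them, so strike 3, 9, 10 from Priya, Kira.
Kira has just one choice, so Kira = 6. Eliminate 6 elsewhere: Omar.
Priya and Omar between them cover only {1, 7} — a naked pair. Remove those values from Hank.
So Hank = 8.

8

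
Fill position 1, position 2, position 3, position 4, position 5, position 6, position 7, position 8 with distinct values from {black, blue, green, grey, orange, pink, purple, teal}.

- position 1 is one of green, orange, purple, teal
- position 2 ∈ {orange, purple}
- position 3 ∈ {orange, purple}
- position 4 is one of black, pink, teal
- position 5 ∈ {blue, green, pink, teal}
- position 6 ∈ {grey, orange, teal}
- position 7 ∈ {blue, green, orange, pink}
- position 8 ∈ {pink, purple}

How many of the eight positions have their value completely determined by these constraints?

Among the 8 variables, black fits only position 4 (and all 8 values in {black, blue, green, grey, orange, pink, purple, teal} must be used), so position 4 = black.
The 7 still-open variables together cover exactly {blue, green, grey, orange, pink, purple, teal} — 7 values for 7 variables — and grey appears only in position 6's list, so position 6 = grey.
position 2 and position 3 share exactly the 2 values {orange, purple}; by pigeonhole those values go to them, so strike orange, purple from position 1, position 7, position 8.
position 8's domain is down to {pink}, so position 8 = pink. Remove pink from position 5, position 7.
Determined: position 4=black, position 6=grey, position 8=pink. The other positions each still have more than one consistent value. That makes 3.

3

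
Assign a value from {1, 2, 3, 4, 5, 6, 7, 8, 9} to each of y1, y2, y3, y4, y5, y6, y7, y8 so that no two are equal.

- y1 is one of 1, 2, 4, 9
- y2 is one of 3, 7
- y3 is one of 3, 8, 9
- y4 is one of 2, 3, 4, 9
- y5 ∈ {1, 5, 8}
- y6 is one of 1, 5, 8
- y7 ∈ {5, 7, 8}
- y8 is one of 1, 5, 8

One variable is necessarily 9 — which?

y3

y5, y6, y8 share exactly the 3 values {1, 5, 8}; by pigeonhole those values go to them, so strike 1, 5, 8 from y1, y3, y7.
y7 has just one choice, so y7 = 7. So y2 can't be 7.
That leaves y2 = 3. Strike 3 from y3, y4.
So 9 goes to y3.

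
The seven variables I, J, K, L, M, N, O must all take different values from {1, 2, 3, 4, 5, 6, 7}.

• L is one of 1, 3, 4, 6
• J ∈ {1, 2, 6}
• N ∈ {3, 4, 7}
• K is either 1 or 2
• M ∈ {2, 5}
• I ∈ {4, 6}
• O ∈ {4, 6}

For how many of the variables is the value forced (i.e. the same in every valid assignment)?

3

The 7 variables draw from only 7 values {1, 2, 3, 4, 5, 6, 7}, so each is used; only M can be 5, hence M = 5.
The 6 still-open variables draw from only 6 values {1, 2, 3, 4, 6, 7}, so each is used; only N can be 7, hence N = 7.
The 5 still-open variables together cover exactly {1, 2, 3, 4, 6} — 5 values for 5 variables — and 3 appears only in L's list, so L = 3.
I and O between them cover only {4, 6} — a naked pair. Remove those values from J.
Determined: L=3, M=5, N=7. The other variables each still have more than one consistent value. That makes 3.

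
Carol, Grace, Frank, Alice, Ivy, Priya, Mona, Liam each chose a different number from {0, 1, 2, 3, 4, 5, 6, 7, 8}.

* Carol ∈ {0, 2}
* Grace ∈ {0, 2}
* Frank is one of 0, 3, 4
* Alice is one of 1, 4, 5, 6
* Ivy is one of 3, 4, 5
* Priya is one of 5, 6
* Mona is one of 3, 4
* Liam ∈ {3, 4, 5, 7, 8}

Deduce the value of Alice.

The 2 variables Carol and Grace are confined to {0, 2}, which locks those values in; drop them from Frank.
Frank and Mona share exactly the 2 values {3, 4}; by pigeonhole those values go to them, so strike 3, 4 from Alice, Ivy, Liam.
That leaves Ivy = 5. Eliminate 5 elsewhere: Alice, Priya, Liam.
Priya has just one choice, so Priya = 6. Strike 6 from Alice.
So Alice = 1.

1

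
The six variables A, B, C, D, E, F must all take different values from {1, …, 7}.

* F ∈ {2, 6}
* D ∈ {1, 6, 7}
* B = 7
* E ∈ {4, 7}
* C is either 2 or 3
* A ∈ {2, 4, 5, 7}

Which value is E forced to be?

B must be 7 (only option left). Eliminate 7 elsewhere: A, D, E.
So E = 4.

4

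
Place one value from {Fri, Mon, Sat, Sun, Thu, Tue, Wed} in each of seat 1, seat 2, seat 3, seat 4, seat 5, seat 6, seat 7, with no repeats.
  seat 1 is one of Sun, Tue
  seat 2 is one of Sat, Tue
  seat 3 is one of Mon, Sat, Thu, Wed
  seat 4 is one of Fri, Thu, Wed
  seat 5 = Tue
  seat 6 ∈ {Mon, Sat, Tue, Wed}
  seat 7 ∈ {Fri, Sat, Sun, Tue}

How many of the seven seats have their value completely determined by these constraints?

seat 5 must be Tue (only option left). So seat 1, seat 2, seat 6, seat 7 can't be Tue.
That leaves seat 1 = Sun. Remove Sun from seat 7.
seat 2's domain is down to {Sat}, so seat 2 = Sat. So seat 3, seat 6, seat 7 can't be Sat.
seat 7 must be Fri (only option left). So seat 4 can't be Fri.
Determined: seat 1=Sun, seat 2=Sat, seat 5=Tue, seat 7=Fri. The other seats each still have more than one consistent value. That makes 4.

4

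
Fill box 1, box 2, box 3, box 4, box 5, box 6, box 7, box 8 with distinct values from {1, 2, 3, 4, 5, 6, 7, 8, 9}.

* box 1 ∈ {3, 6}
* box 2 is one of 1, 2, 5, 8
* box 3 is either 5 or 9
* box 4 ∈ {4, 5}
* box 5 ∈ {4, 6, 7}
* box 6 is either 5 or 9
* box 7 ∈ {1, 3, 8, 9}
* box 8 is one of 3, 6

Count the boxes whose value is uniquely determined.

box 1 and box 8 between them cover only {3, 6} — a naked pair. Remove those values from box 5, box 7.
The 2 variables box 3 and box 6 are confined to {5, 9}, which locks those values in; drop them from box 2, box 4, box 7.
box 4 must be 4 (only option left). Eliminate 4 elsewhere: box 5.
box 5's domain is down to {7}, so box 5 = 7.
Determined: box 4=4, box 5=7. The other boxes each still have more than one consistent value. That makes 2.

2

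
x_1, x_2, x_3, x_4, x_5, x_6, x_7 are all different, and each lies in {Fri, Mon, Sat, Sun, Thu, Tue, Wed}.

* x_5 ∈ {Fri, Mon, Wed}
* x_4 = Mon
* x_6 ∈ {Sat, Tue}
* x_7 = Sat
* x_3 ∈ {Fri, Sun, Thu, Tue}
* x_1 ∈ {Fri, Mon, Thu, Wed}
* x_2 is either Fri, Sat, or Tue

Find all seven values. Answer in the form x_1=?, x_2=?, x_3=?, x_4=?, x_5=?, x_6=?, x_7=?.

x_1=Thu, x_2=Fri, x_3=Sun, x_4=Mon, x_5=Wed, x_6=Tue, x_7=Sat

x_4 must be Mon (only option left). So x_1, x_5 can't be Mon.
That leaves x_7 = Sat. Remove Sat from x_2, x_6.
x_6 has just one choice, so x_6 = Tue. Remove Tue from x_2, x_3.
x_2 has just one choice, so x_2 = Fri. Remove Fri from x_1, x_3, x_5.
That leaves x_5 = Wed. Strike Wed from x_1.
That leaves x_1 = Thu. Remove Thu from x_3.
x_3 must be Sun (only option left).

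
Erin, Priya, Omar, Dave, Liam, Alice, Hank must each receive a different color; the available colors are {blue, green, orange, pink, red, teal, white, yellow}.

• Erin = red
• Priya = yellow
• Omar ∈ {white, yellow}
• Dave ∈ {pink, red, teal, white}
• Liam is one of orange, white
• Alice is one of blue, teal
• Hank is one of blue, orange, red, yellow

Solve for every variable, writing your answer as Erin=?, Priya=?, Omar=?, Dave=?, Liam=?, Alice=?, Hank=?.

Erin's domain is down to {red}, so Erin = red. Remove red from Dave, Hank.
Priya's domain is down to {yellow}, so Priya = yellow. Remove yellow from Omar, Hank.
Omar must be white (only option left). Eliminate white elsewhere: Dave, Liam.
Liam's domain is down to {orange}, so Liam = orange. Remove orange from Hank.
Hank must be blue (only option left). Eliminate blue elsewhere: Alice.
Alice has just one choice, so Alice = teal. So Dave can't be teal.
Dave has just one choice, so Dave = pink.

Erin=red, Priya=yellow, Omar=white, Dave=pink, Liam=orange, Alice=teal, Hank=blue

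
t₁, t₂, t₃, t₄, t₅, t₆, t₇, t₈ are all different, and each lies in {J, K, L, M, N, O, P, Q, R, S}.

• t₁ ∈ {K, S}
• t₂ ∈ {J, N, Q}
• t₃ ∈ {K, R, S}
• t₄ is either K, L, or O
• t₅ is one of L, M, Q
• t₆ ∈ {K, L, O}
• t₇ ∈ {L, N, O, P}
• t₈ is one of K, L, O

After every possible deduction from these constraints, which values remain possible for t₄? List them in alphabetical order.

The 3 variables t₄, t₆, t₈ are confined to {K, L, O}, which locks those values in; drop them from t₁, t₃, t₅, t₇.
t₁'s domain is down to {S}, so t₁ = S. Remove S from t₃.
t₃'s domain is down to {R}, so t₃ = R.
No further eliminations apply; t₄ can still be any of K, L, O.

K, L, O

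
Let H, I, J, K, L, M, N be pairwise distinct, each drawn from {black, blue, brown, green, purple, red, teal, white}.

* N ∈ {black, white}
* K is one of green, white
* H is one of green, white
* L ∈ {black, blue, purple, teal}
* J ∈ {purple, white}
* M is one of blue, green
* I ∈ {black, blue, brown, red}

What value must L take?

H and K share exactly the 2 values {green, white}; by pigeonhole those values go to them, so strike green, white from J, M, N.
J's domain is down to {purple}, so J = purple. Remove purple from L.
M must be blue (only option left). Strike blue from I, L.
That leaves N = black. Remove black from I, L.
So L = teal.

teal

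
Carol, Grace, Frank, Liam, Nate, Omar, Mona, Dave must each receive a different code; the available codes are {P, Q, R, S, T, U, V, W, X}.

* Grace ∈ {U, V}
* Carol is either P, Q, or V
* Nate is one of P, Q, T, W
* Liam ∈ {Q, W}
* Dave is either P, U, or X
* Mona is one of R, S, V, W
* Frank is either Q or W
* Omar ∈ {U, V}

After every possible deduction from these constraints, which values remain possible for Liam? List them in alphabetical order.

Q, W

The 2 variables Grace and Omar are confined to {U, V}, which locks those values in; drop them from Carol, Mona, Dave.
The 2 variables Frank and Liam are confined to {Q, W}, which locks those values in; drop them from Carol, Nate, Mona.
That leaves Carol = P. Eliminate P elsewhere: Nate, Dave.
Nate must be T (only option left).
Dave has just one choice, so Dave = X.
No further eliminations apply; Liam can still be any of Q, W.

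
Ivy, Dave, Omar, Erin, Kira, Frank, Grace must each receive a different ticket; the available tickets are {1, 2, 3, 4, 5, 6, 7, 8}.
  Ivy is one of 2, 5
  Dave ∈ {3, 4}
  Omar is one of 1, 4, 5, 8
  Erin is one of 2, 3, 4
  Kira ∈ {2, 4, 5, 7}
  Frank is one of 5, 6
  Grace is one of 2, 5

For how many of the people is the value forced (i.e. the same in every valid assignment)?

Ivy and Grace share exactly the 2 values {2, 5}; by pigeonhole those values go to them, so strike 2, 5 from Omar, Erin, Kira, Frank.
Frank's domain is down to {6}, so Frank = 6.
Dave and Erin share exactly the 2 values {3, 4}; by pigeonhole those values go to them, so strike 3, 4 from Omar, Kira.
Kira's domain is down to {7}, so Kira = 7.
Determined: Kira=7, Frank=6. The other people each still have more than one consistent value. That makes 2.

2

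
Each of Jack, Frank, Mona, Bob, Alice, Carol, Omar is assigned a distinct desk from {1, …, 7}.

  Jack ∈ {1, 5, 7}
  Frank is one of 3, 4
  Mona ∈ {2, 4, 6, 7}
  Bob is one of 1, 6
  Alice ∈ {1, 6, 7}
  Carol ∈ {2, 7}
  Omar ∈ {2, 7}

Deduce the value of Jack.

Among the 7 variables, 3 fits only Frank (and all 7 values in {1, 2, 3, 4, 5, 6, 7} must be used), so Frank = 3.
The 6 still-open variables together cover exactly {1, 2, 4, 5, 6, 7} — 6 values for 6 variables — and 4 appears only in Mona's list, so Mona = 4.
The 5 still-open variables together cover exactly {1, 2, 5, 6, 7} — 5 values for 5 variables — and 5 appears only in Jack's list, so Jack = 5.

5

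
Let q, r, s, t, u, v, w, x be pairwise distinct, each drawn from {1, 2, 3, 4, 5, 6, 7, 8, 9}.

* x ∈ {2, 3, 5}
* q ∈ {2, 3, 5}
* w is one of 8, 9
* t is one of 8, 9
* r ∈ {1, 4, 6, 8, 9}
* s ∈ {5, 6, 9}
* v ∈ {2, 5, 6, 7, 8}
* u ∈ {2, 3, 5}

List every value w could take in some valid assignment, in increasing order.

8, 9

t and w share exactly the 2 values {8, 9}; by pigeonhole those values go to them, so strike 8, 9 from r, s, v.
q, u, x between them cover only {2, 3, 5} — a naked triple. Remove those values from s, v.
That leaves s = 6. Strike 6 from r, v.
v must be 7 (only option left).
No further eliminations apply; w can still be any of 8, 9.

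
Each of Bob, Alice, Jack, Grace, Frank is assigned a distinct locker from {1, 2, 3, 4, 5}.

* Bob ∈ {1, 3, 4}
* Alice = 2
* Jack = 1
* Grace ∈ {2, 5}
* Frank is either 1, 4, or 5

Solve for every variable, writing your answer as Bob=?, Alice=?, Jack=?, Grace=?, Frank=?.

Bob=3, Alice=2, Jack=1, Grace=5, Frank=4

Alice has just one choice, so Alice = 2. Remove 2 from Grace.
Jack must be 1 (only option left). Eliminate 1 elsewhere: Bob, Frank.
That leaves Grace = 5. So Frank can't be 5.
That leaves Frank = 4. Strike 4 from Bob.
Bob's domain is down to {3}, so Bob = 3.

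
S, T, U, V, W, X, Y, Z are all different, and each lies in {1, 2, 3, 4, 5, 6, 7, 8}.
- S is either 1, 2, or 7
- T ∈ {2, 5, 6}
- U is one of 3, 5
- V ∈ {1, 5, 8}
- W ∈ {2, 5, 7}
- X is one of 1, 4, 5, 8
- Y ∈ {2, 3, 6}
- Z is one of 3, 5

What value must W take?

Among the 8 variables, 4 fits only X (and all 8 values in {1, 2, 3, 4, 5, 6, 7, 8} must be used), so X = 4.
Among the 7 still-open variables, 8 fits only V (and all 7 values in {1, 2, 3, 5, 6, 7, 8} must be used), so V = 8.
Among the 6 still-open variables, 1 fits only S (and all 6 values in {1, 2, 3, 5, 6, 7} must be used), so S = 1.
Among the 5 still-open variables, 7 fits only W (and all 5 values in {2, 3, 5, 6, 7} must be used), so W = 7.

7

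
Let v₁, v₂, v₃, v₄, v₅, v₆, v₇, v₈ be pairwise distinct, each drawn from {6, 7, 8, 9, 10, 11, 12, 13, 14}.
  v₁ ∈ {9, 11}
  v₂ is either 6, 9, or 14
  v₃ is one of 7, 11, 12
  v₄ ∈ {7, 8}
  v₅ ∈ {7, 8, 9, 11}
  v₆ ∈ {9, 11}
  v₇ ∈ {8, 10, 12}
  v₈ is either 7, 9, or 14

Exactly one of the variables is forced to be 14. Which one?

v₈

The 8 variables draw from only 8 values {6, 7, 8, 9, 10, 11, 12, 14}, so each is used; only v₂ can be 6, hence v₂ = 6.
Among the 7 still-open variables, 10 fits only v₇ (and all 7 values in {7, 8, 9, 10, 11, 12, 14} must be used), so v₇ = 10.
The 6 still-open variables together cover exactly {7, 8, 9, 11, 12, 14} — 6 values for 6 variables — and 12 appears only in v₃'s list, so v₃ = 12.
The 5 still-open variables together cover exactly {7, 8, 9, 11, 14} — 5 values for 5 variables — and 14 appears only in v₈'s list, so v₈ = 14.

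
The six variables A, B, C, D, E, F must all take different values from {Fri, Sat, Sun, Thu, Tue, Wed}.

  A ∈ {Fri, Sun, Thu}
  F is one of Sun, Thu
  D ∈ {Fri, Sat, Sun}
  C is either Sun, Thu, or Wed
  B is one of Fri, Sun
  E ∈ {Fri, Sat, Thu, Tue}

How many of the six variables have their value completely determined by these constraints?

Among the 6 variables, Tue fits only E (and all 6 values in {Fri, Sat, Sun, Thu, Tue, Wed} must be used), so E = Tue.
The 5 still-open variables draw from only 5 values {Fri, Sat, Sun, Thu, Wed}, so each is used; only D can be Sat, hence D = Sat.
Among the 4 still-open variables, Wed fits only C (and all 4 values in {Fri, Sun, Thu, Wed} must be used), so C = Wed.
Determined: C=Wed, D=Sat, E=Tue. The other variables each still have more than one consistent value. That makes 3.

3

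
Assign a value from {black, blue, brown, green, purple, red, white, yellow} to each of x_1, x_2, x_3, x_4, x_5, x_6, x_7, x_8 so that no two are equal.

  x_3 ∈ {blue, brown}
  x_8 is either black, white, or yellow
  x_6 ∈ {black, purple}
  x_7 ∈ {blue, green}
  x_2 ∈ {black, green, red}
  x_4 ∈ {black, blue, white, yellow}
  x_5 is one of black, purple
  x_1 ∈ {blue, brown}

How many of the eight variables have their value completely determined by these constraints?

Among the 8 variables, red fits only x_2 (and all 8 values in {black, blue, brown, green, purple, red, white, yellow} must be used), so x_2 = red.
Among the 7 still-open variables, green fits only x_7 (and all 7 values in {black, blue, brown, green, purple, white, yellow} must be used), so x_7 = green.
x_1 and x_3 share exactly the 2 values {blue, brown}; by pigeonhole those values go to them, so strike blue, brown from x_4.
x_5 and x_6 between them cover only {black, purple} — a naked pair. Remove those values from x_4, x_8.
Determined: x_2=red, x_7=green. The other variables each still have more than one consistent value. That makes 2.

2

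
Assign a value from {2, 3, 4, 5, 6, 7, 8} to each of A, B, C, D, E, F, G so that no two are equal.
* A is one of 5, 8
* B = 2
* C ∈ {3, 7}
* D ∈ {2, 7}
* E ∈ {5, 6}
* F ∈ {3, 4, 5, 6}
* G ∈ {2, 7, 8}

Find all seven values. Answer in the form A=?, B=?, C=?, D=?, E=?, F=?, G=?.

B has just one choice, so B = 2. Strike 2 from D, G.
D's domain is down to {7}, so D = 7. Strike 7 from C, G.
G's domain is down to {8}, so G = 8. Remove 8 from A.
A's domain is down to {5}, so A = 5. Eliminate 5 elsewhere: E, F.
That leaves C = 3. Strike 3 from F.
That leaves E = 6. Strike 6 from F.
F must be 4 (only option left).

A=5, B=2, C=3, D=7, E=6, F=4, G=8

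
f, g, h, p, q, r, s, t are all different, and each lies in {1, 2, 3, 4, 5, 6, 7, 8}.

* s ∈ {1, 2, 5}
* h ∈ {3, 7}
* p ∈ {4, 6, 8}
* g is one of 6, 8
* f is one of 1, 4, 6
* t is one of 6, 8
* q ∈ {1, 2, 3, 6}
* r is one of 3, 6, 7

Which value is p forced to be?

Among the 8 variables, 5 fits only s (and all 8 values in {1, 2, 3, 4, 5, 6, 7, 8} must be used), so s = 5.
Among the 7 still-open variables, 2 fits only q (and all 7 values in {1, 2, 3, 4, 6, 7, 8} must be used), so q = 2.
Among the 6 still-open variables, 1 fits only f (and all 6 values in {1, 3, 4, 6, 7, 8} must be used), so f = 1.
The 5 still-open variables draw from only 5 values {3, 4, 6, 7, 8}, so each is used; only p can be 4, hence p = 4.

4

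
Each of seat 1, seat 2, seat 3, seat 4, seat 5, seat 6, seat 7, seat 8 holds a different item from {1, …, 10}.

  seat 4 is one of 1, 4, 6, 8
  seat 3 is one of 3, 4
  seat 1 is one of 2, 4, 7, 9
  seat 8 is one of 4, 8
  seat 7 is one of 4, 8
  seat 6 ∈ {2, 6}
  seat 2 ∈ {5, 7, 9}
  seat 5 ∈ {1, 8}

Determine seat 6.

2

seat 7 and seat 8 between them cover only {4, 8} — a naked pair. Remove those values from seat 1, seat 3, seat 4, seat 5.
seat 3's domain is down to {3}, so seat 3 = 3.
seat 5 has just one choice, so seat 5 = 1. Strike 1 from seat 4.
seat 4 has just one choice, so seat 4 = 6. Eliminate 6 elsewhere: seat 6.
So seat 6 = 2.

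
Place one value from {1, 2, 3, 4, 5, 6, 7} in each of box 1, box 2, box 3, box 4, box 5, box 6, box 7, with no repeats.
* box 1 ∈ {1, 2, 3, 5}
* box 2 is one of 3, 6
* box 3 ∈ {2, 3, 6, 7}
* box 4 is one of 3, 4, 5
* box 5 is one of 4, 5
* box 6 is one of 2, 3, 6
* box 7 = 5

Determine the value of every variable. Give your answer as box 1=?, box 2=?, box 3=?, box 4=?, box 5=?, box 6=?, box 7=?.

box 1=1, box 2=6, box 3=7, box 4=3, box 5=4, box 6=2, box 7=5

box 7's domain is down to {5}, so box 7 = 5. Strike 5 from box 1, box 4, box 5.
That leaves box 5 = 4. Remove 4 from box 4.
box 4 must be 3 (only option left). So box 1, box 2, box 3, box 6 can't be 3.
That leaves box 2 = 6. Strike 6 from box 3, box 6.
That leaves box 6 = 2. So box 1, box 3 can't be 2.
box 1 must be 1 (only option left).
box 3's domain is down to {7}, so box 3 = 7.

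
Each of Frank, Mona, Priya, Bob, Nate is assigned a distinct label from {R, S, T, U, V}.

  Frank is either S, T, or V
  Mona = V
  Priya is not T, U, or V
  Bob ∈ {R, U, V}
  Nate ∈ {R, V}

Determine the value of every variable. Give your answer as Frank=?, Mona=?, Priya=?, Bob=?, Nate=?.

Frank=T, Mona=V, Priya=S, Bob=U, Nate=R

Mona has just one choice, so Mona = V. Strike V from Frank, Bob, Nate.
Nate must be R (only option left). Strike R from Priya, Bob.
That leaves Priya = S. So Frank can't be S.
That leaves Bob = U.
Frank must be T (only option left).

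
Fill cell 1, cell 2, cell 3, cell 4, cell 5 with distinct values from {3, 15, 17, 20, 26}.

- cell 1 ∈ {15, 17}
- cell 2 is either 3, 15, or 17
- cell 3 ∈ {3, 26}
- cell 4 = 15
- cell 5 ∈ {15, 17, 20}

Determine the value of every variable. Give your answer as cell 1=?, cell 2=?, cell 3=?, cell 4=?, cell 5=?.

cell 4's domain is down to {15}, so cell 4 = 15. Eliminate 15 elsewhere: cell 1, cell 2, cell 5.
cell 1 has just one choice, so cell 1 = 17. So cell 2, cell 5 can't be 17.
That leaves cell 2 = 3. Eliminate 3 elsewhere: cell 3.
cell 3's domain is down to {26}, so cell 3 = 26.
That leaves cell 5 = 20.

cell 1=17, cell 2=3, cell 3=26, cell 4=15, cell 5=20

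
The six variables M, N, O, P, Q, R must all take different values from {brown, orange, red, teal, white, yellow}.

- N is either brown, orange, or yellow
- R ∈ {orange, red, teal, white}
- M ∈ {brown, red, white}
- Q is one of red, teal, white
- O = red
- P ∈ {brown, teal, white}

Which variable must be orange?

R

O has just one choice, so O = red. Eliminate red elsewhere: M, Q, R.
Among the 5 still-open variables, yellow fits only N (and all 5 values in {brown, orange, teal, white, yellow} must be used), so N = yellow.
The 4 still-open variables together cover exactly {brown, orange, teal, white} — 4 values for 4 variables — and orange appears only in R's list, so R = orange.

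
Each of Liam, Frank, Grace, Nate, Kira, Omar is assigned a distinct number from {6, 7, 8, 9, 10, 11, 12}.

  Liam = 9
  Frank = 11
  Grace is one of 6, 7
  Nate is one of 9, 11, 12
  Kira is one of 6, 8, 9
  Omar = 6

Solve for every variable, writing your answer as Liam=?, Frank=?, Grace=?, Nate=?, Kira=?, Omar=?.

Liam=9, Frank=11, Grace=7, Nate=12, Kira=8, Omar=6

Liam has just one choice, so Liam = 9. Eliminate 9 elsewhere: Nate, Kira.
That leaves Frank = 11. Eliminate 11 elsewhere: Nate.
Nate has just one choice, so Nate = 12.
Omar must be 6 (only option left). Remove 6 from Grace, Kira.
Grace must be 7 (only option left).
Kira's domain is down to {8}, so Kira = 8.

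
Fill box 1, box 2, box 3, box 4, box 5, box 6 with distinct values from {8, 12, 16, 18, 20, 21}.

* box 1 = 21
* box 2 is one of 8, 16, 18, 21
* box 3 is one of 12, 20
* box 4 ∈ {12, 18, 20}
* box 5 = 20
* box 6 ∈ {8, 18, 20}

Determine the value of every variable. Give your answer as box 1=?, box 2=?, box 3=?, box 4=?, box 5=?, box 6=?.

box 1's domain is down to {21}, so box 1 = 21. Eliminate 21 elsewhere: box 2.
box 5 has just one choice, so box 5 = 20. Eliminate 20 elsewhere: box 3, box 4, box 6.
box 3 has just one choice, so box 3 = 12. Strike 12 from box 4.
box 4 has just one choice, so box 4 = 18. Strike 18 from box 2, box 6.
box 6 has just one choice, so box 6 = 8. Strike 8 from box 2.
box 2 has just one choice, so box 2 = 16.

box 1=21, box 2=16, box 3=12, box 4=18, box 5=20, box 6=8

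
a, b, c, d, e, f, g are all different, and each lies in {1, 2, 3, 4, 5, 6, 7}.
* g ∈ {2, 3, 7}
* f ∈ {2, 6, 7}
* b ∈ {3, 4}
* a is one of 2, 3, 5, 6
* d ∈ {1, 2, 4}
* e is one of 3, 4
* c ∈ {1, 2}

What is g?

The 7 variables draw from only 7 values {1, 2, 3, 4, 5, 6, 7}, so each is used; only a can be 5, hence a = 5.
The 6 still-open variables draw from only 6 values {1, 2, 3, 4, 6, 7}, so each is used; only f can be 6, hence f = 6.
The 5 still-open variables draw from only 5 values {1, 2, 3, 4, 7}, so each is used; only g can be 7, hence g = 7.

7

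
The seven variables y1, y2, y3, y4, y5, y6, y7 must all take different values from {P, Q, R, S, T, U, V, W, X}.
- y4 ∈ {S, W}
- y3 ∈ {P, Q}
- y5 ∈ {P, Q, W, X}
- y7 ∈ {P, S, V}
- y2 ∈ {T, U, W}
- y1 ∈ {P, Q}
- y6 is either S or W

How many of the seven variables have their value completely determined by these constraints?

2

y1 and y3 between them cover only {P, Q} — a naked pair. Remove those values from y5, y7.
y4 and y6 between them cover only {S, W} — a naked pair. Remove those values from y2, y5, y7.
y5's domain is down to {X}, so y5 = X.
y7's domain is down to {V}, so y7 = V.
Determined: y5=X, y7=V. The other variables each still have more than one consistent value. That makes 2.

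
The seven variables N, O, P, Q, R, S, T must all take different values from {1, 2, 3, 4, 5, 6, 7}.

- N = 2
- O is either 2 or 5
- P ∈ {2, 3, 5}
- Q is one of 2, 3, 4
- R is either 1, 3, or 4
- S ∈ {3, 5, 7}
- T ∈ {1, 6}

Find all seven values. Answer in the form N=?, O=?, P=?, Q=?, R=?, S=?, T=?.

N=2, O=5, P=3, Q=4, R=1, S=7, T=6

N's domain is down to {2}, so N = 2. So O, P, Q can't be 2.
O's domain is down to {5}, so O = 5. Remove 5 from P, S.
P's domain is down to {3}, so P = 3. Strike 3 from Q, R, S.
Q has just one choice, so Q = 4. So R can't be 4.
That leaves R = 1. Strike 1 from T.
S has just one choice, so S = 7.
T's domain is down to {6}, so T = 6.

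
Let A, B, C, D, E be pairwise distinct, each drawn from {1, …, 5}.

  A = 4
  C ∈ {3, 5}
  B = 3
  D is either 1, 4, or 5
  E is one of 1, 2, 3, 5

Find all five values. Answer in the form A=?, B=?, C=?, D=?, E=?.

A must be 4 (only option left). Remove 4 from D.
B's domain is down to {3}, so B = 3. Eliminate 3 elsewhere: C, E.
C has just one choice, so C = 5. Strike 5 from D, E.
D's domain is down to {1}, so D = 1. Eliminate 1 elsewhere: E.
E has just one choice, so E = 2.

A=4, B=3, C=5, D=1, E=2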